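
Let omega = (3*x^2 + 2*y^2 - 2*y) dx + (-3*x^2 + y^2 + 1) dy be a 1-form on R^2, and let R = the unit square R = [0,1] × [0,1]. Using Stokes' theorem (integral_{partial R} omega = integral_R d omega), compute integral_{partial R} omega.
integral_(partial R) omega = -3

Stokes: integral_partial_R omega = integral_R d omega with d omega = (∂Q/∂x - ∂P/∂y) dx ∧ dy.
  ∂Q/∂x = -6*x
  ∂P/∂y = 4*y - 2
  integrand = ∂Q/∂x - ∂P/∂y = -6*x - 4*y + 2.
Integrating over R: integral_0^1 integral_0^1 (-6*x - 4*y + 2) dx dy = -3.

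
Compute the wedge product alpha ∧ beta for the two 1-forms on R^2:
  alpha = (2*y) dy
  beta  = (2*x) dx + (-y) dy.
alpha ∧ beta = (-4*x*y) dx ∧ dy

Distribute the wedge, using dx_i ∧ dx_j = -dx_j ∧ dx_i and dx_i ∧ dx_i = 0. For each pair (i, j) with i < j, the coefficient of dx_i ∧ dx_j in alpha ∧ beta is (alpha_i * beta_j - alpha_j * beta_i). Collecting: alpha ∧ beta = (-4*x*y) dx ∧ dy.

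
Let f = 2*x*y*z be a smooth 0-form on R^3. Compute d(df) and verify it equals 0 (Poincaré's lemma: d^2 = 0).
d(df) = 0

Step 1: df = sum_i (∂f/∂x_i) dx_i = (2*y*z) dx + (2*x*z) dy + (2*x*y) dz.
Step 2: Apply d again. Using the 1-form formula, the coefficient of dx ∧ dy in d(df) is ∂^2 f/∂x ∂y - ∂^2 f/∂y ∂x = (2*z) - (2*z) = 0 (equality of mixed partials for smooth f).
Similarly for dx ∧ dz and dy ∧ dz — all coefficients vanish. So d(df) = 0.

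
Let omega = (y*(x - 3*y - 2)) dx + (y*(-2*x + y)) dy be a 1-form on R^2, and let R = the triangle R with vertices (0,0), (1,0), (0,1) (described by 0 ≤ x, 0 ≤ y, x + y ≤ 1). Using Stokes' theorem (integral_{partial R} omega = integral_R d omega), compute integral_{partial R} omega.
integral_(partial R) omega = 3/2

Stokes: integral_partial_R omega = integral_R d omega with d omega = (∂Q/∂x - ∂P/∂y) dx ∧ dy.
  ∂Q/∂x = -2*y
  ∂P/∂y = x - 6*y - 2
  integrand = ∂Q/∂x - ∂P/∂y = -x + 4*y + 2.
Integrating over R: integral_0^1 integral_0^{1-x} (-x + 4*y + 2) dy dx = 3/2.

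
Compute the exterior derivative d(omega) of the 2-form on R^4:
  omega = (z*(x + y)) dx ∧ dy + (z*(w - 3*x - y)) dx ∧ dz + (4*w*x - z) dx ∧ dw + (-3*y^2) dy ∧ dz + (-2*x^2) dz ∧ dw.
d(omega) = (x + y + z) dx ∧ dy ∧ dz + (-4*x + z + 1) dx ∧ dz ∧ dw

For a 2-form omega = sum_{i<j} g_{ij} dx_i ∧ dx_j, the exterior derivative is
  d(omega) = sum_{i<j} d(g_{ij}) ∧ dx_i ∧ dx_j = sum_{i<j, k} (∂g_{ij}/∂x_k) dx_k ∧ dx_i ∧ dx_j.
Expand each term, using dx_k ∧ dx_i ∧ dx_j = sgn(permutation) dx_{(a)} ∧ dx_{(b)} ∧ dx_{(c)} with (a < b < c) sorted:
  d(z*(x + y)) includes (∂/∂z)(z*(x + y)) dz = (x + y) dz, which multiplied by dx ∧ dy gives (x + y) dx ∧ dy ∧ dz
  d(z*(w - 3*x - y)) includes (∂/∂y)(z*(w - 3*x - y)) dy = (-z) dy, which multiplied by dx ∧ dz gives (z) dx ∧ dy ∧ dz
  d(z*(w - 3*x - y)) includes (∂/∂w)(z*(w - 3*x - y)) dw = (z) dw, which multiplied by dx ∧ dz gives (z) dx ∧ dz ∧ dw
  d(4*w*x - z) includes (∂/∂z)(4*w*x - z) dz = (-1) dz, which multiplied by dx ∧ dw gives (1) dx ∧ dz ∧ dw
  d(-2*x^2) includes (∂/∂x)(-2*x^2) dx = (-4*x) dx, which multiplied by dz ∧ dw gives (-4*x) dx ∧ dz ∧ dw
Collecting like 3-forms: d(omega) = (x + y + z) dx ∧ dy ∧ dz + (-4*x + z + 1) dx ∧ dz ∧ dw.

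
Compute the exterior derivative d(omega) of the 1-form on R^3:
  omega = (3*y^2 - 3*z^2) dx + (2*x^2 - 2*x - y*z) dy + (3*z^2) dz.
d(omega) = (4*x - 6*y - 2) dx ∧ dy + (6*z) dx ∧ dz + (y) dy ∧ dz

For a 1-form omega = sum_i f_i dx_i, the exterior derivative is
  d(omega) = sum_{i < j} (∂f_j/∂x_i - ∂f_i/∂x_j) dx_i ∧ dx_j.
  coefficient of dx ∧ dy: ∂f_2/∂x - ∂f_1/∂y = ∂(2*x^2 - 2*x - y*z)/∂x - ∂(3*y^2 - 3*z^2)/∂y = 4*x - 6*y - 2
  coefficient of dx ∧ dz: ∂f_3/∂x - ∂f_1/∂z = ∂(3*z^2)/∂x - ∂(3*y^2 - 3*z^2)/∂z = 6*z
  coefficient of dy ∧ dz: ∂f_3/∂y - ∂f_2/∂z = ∂(3*z^2)/∂y - ∂(2*x^2 - 2*x - y*z)/∂z = y
Assembling: d(omega) = (4*x - 6*y - 2) dx ∧ dy + (6*z) dx ∧ dz + (y) dy ∧ dz.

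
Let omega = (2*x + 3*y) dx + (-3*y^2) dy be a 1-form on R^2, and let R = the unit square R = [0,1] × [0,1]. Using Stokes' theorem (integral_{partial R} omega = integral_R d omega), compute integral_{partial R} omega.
integral_(partial R) omega = -3

Stokes: integral_partial_R omega = integral_R d omega with d omega = (∂Q/∂x - ∂P/∂y) dx ∧ dy.
  ∂Q/∂x = 0
  ∂P/∂y = 3
  integrand = ∂Q/∂x - ∂P/∂y = -3.
Integrating over R: integral_0^1 integral_0^1 (-3) dx dy = -3.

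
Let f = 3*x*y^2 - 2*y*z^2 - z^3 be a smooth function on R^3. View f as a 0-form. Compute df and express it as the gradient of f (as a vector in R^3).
df = (3*y^2) dx + (6*x*y - 2*z^2) dy + (z*(-4*y - 3*z)) dz; grad f = (3*y^2, 6*x*y - 2*z^2, z*(-4*y - 3*z))

For a 0-form f, d f = (∂f/∂x) dx + (∂f/∂y) dy + (∂f/∂z) dz. The components of the vector representation are exactly the entries of grad f in Cartesian coordinates:
  ∂f/∂x = 3*y^2
  ∂f/∂y = 6*x*y - 2*z^2
  ∂f/∂z = z*(-4*y - 3*z).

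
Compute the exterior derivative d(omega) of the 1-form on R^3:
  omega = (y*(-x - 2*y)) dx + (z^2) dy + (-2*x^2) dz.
d(omega) = (x + 4*y) dx ∧ dy + (-4*x) dx ∧ dz + (-2*z) dy ∧ dz

For a 1-form omega = sum_i f_i dx_i, the exterior derivative is
  d(omega) = sum_{i < j} (∂f_j/∂x_i - ∂f_i/∂x_j) dx_i ∧ dx_j.
  coefficient of dx ∧ dy: ∂f_2/∂x - ∂f_1/∂y = ∂(z^2)/∂x - ∂(y*(-x - 2*y))/∂y = x + 4*y
  coefficient of dx ∧ dz: ∂f_3/∂x - ∂f_1/∂z = ∂(-2*x^2)/∂x - ∂(y*(-x - 2*y))/∂z = -4*x
  coefficient of dy ∧ dz: ∂f_3/∂y - ∂f_2/∂z = ∂(-2*x^2)/∂y - ∂(z^2)/∂z = -2*z
Assembling: d(omega) = (x + 4*y) dx ∧ dy + (-4*x) dx ∧ dz + (-2*z) dy ∧ dz.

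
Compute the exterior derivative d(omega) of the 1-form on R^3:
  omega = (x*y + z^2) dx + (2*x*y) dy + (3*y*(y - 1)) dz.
d(omega) = (-x + 2*y) dx ∧ dy + (-2*z) dx ∧ dz + (6*y - 3) dy ∧ dz

For a 1-form omega = sum_i f_i dx_i, the exterior derivative is
  d(omega) = sum_{i < j} (∂f_j/∂x_i - ∂f_i/∂x_j) dx_i ∧ dx_j.
  coefficient of dx ∧ dy: ∂f_2/∂x - ∂f_1/∂y = ∂(2*x*y)/∂x - ∂(x*y + z^2)/∂y = -x + 2*y
  coefficient of dx ∧ dz: ∂f_3/∂x - ∂f_1/∂z = ∂(3*y*(y - 1))/∂x - ∂(x*y + z^2)/∂z = -2*z
  coefficient of dy ∧ dz: ∂f_3/∂y - ∂f_2/∂z = ∂(3*y*(y - 1))/∂y - ∂(2*x*y)/∂z = 6*y - 3
Assembling: d(omega) = (-x + 2*y) dx ∧ dy + (-2*z) dx ∧ dz + (6*y - 3) dy ∧ dz.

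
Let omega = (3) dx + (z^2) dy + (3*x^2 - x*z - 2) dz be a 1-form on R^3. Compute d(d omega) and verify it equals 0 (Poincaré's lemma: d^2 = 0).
d(d omega) = 0

Step 1: d omega = sum_{i<j} (∂f_j/∂x_i - ∂f_i/∂x_j) dx_i ∧ dx_j:
  coeff of dx ∧ dy: 0
  coeff of dx ∧ dz: 6*x - z
  coeff of dy ∧ dz: -2*z
Step 2: Apply d again to each 2-form coefficient. The only possible 3-form in R^3 is dx ∧ dy ∧ dz, with coefficient
  ∂(coeff of dy∧dz)/∂x - ∂(coeff of dx∧dz)/∂y + ∂(coeff of dx∧dy)/∂z
  = ∂/∂x (-2*z) - ∂/∂y (6*x - z) + ∂/∂z (0).
Each of these terms simplifies to sums of mixed partials that cancel in pairs. The result is 0 (by equality of mixed partials for smooth functions — Schwarz / Clairaut).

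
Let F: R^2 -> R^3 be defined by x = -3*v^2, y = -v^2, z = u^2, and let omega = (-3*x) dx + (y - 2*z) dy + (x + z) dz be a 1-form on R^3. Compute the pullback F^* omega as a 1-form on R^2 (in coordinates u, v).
F^* omega = (2*u*(u^2 - 3*v^2)) du + (4*v*(u^2 - 13*v^2)) dv

Using F^*(f dg) = (f ∘ F) d(g ∘ F), substitute each coordinate x_i by F_i(u, v) in f_i, and replace dx_i by d F_i = (∂F_i/∂u) du + (∂F_i/∂v) dv.
  For the x component: f_1(F) = 9*v^2; d F_1 = (0) du + (-6*v) dv
  For the y component: f_2(F) = -2*u^2 - v^2; d F_2 = (0) du + (-2*v) dv
  For the z component: f_3(F) = u^2 - 3*v^2; d F_3 = (2*u) du + (0) dv
Combining and collecting du, dv coefficients:
  coeff of du: 2*u*(u^2 - 3*v^2)
  coeff of dv: 4*v*(u^2 - 13*v^2)
F^* omega = (2*u*(u^2 - 3*v^2)) du + (4*v*(u^2 - 13*v^2)) dv.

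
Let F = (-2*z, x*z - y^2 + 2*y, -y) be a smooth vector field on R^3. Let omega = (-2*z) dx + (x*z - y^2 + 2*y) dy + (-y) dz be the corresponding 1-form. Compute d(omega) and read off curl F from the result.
d(omega) = (-x - 1) dy ∧ dz + (-2) dz ∧ dx + (z) dx ∧ dy; curl F = (-x - 1, -2, z)

d omega = sum_{i<j} (∂f_j/∂x_i - ∂f_i/∂x_j) dx_i ∧ dx_j. Under the identification (dy ∧ dz, dz ∧ dx, dx ∧ dy) ↔ (e_x, e_y, e_z), the coefficients are exactly the components of curl F. Compute:
  ∂R/∂y - ∂Q/∂z = (-1) - (x) = -x - 1
  ∂P/∂z - ∂R/∂x = (-2) - (0) = -2
  ∂Q/∂x - ∂P/∂y = (z) - (0) = z.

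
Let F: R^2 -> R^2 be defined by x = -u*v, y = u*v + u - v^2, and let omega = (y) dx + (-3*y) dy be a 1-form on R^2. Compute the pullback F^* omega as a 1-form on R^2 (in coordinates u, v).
F^* omega = (-4*u*v^2 - 7*u*v - 3*u + 4*v^3 + 3*v^2) du + (-4*u^2*v - 4*u^2 + 10*u*v^2 + 6*u*v - 6*v^3) dv

Using F^*(f dg) = (f ∘ F) d(g ∘ F), substitute each coordinate x_i by F_i(u, v) in f_i, and replace dx_i by d F_i = (∂F_i/∂u) du + (∂F_i/∂v) dv.
  For the x component: f_1(F) = u*v + u - v^2; d F_1 = (-v) du + (-u) dv
  For the y component: f_2(F) = -3*u*v - 3*u + 3*v^2; d F_2 = (v + 1) du + (u - 2*v) dv
Combining and collecting du, dv coefficients:
  coeff of du: -4*u*v^2 - 7*u*v - 3*u + 4*v^3 + 3*v^2
  coeff of dv: -4*u^2*v - 4*u^2 + 10*u*v^2 + 6*u*v - 6*v^3
F^* omega = (-4*u*v^2 - 7*u*v - 3*u + 4*v^3 + 3*v^2) du + (-4*u^2*v - 4*u^2 + 10*u*v^2 + 6*u*v - 6*v^3) dv.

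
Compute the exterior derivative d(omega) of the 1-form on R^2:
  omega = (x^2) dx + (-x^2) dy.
d(omega) = (-2*x) dx ∧ dy

For a 1-form omega = sum_i f_i dx_i, the exterior derivative is
  d(omega) = sum_{i < j} (∂f_j/∂x_i - ∂f_i/∂x_j) dx_i ∧ dx_j.
  coefficient of dx ∧ dy: ∂f_2/∂x - ∂f_1/∂y = ∂(-x^2)/∂x - ∂(x^2)/∂y = -2*x
Assembling: d(omega) = (-2*x) dx ∧ dy.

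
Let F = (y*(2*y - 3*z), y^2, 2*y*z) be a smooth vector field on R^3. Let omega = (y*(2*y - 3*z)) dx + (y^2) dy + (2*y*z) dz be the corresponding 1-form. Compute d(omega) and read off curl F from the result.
d(omega) = (2*z) dy ∧ dz + (-3*y) dz ∧ dx + (-4*y + 3*z) dx ∧ dy; curl F = (2*z, -3*y, -4*y + 3*z)

d omega = sum_{i<j} (∂f_j/∂x_i - ∂f_i/∂x_j) dx_i ∧ dx_j. Under the identification (dy ∧ dz, dz ∧ dx, dx ∧ dy) ↔ (e_x, e_y, e_z), the coefficients are exactly the components of curl F. Compute:
  ∂R/∂y - ∂Q/∂z = (2*z) - (0) = 2*z
  ∂P/∂z - ∂R/∂x = (-3*y) - (0) = -3*y
  ∂Q/∂x - ∂P/∂y = (0) - (4*y - 3*z) = -4*y + 3*z.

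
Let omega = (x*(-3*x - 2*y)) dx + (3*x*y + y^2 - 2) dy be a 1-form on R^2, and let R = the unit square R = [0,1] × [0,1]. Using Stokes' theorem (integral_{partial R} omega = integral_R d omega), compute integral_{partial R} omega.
integral_(partial R) omega = 5/2

Stokes: integral_partial_R omega = integral_R d omega with d omega = (∂Q/∂x - ∂P/∂y) dx ∧ dy.
  ∂Q/∂x = 3*y
  ∂P/∂y = -2*x
  integrand = ∂Q/∂x - ∂P/∂y = 2*x + 3*y.
Integrating over R: integral_0^1 integral_0^1 (2*x + 3*y) dx dy = 5/2.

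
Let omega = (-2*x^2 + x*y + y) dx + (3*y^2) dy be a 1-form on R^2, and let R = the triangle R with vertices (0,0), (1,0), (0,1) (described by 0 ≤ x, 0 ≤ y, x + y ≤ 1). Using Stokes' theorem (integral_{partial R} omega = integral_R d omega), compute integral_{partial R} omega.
integral_(partial R) omega = -2/3

Stokes: integral_partial_R omega = integral_R d omega with d omega = (∂Q/∂x - ∂P/∂y) dx ∧ dy.
  ∂Q/∂x = 0
  ∂P/∂y = x + 1
  integrand = ∂Q/∂x - ∂P/∂y = -x - 1.
Integrating over R: integral_0^1 integral_0^{1-x} (-x - 1) dy dx = -2/3.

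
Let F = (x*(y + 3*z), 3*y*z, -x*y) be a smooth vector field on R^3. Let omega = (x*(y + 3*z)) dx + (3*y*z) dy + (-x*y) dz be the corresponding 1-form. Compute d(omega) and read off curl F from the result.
d(omega) = (-x - 3*y) dy ∧ dz + (3*x + y) dz ∧ dx + (-x) dx ∧ dy; curl F = (-x - 3*y, 3*x + y, -x)

d omega = sum_{i<j} (∂f_j/∂x_i - ∂f_i/∂x_j) dx_i ∧ dx_j. Under the identification (dy ∧ dz, dz ∧ dx, dx ∧ dy) ↔ (e_x, e_y, e_z), the coefficients are exactly the components of curl F. Compute:
  ∂R/∂y - ∂Q/∂z = (-x) - (3*y) = -x - 3*y
  ∂P/∂z - ∂R/∂x = (3*x) - (-y) = 3*x + y
  ∂Q/∂x - ∂P/∂y = (0) - (x) = -x.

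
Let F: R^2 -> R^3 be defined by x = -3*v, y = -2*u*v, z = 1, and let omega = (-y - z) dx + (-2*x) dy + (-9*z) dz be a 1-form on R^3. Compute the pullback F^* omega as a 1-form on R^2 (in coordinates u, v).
F^* omega = (-12*v^2) du + (-18*u*v + 3) dv

Using F^*(f dg) = (f ∘ F) d(g ∘ F), substitute each coordinate x_i by F_i(u, v) in f_i, and replace dx_i by d F_i = (∂F_i/∂u) du + (∂F_i/∂v) dv.
  For the x component: f_1(F) = 2*u*v - 1; d F_1 = (0) du + (-3) dv
  For the y component: f_2(F) = 6*v; d F_2 = (-2*v) du + (-2*u) dv
  For the z component: f_3(F) = -9; d F_3 = (0) du + (0) dv
Combining and collecting du, dv coefficients:
  coeff of du: -12*v^2
  coeff of dv: -18*u*v + 3
F^* omega = (-12*v^2) du + (-18*u*v + 3) dv.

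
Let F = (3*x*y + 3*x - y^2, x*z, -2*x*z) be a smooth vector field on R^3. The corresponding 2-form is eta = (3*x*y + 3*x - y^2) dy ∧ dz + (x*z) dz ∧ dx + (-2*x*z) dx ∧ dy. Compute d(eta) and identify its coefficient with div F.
d(eta) = (-2*x + 3*y + 3) dx ∧ dy ∧ dz; div F = -2*x + 3*y + 3

For a 2-form in R^3 of the form above, applying d gives a 3-form with coefficient ∂P/∂x + ∂Q/∂y + ∂R/∂z:
  ∂P/∂x = 3*y + 3
  ∂Q/∂y = 0
  ∂R/∂z = -2*x
Sum = -2*x + 3*y + 3, which is exactly div F.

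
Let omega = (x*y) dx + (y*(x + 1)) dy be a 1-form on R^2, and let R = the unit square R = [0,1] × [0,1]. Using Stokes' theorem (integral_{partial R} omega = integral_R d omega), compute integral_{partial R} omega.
integral_(partial R) omega = 0

Stokes: integral_partial_R omega = integral_R d omega with d omega = (∂Q/∂x - ∂P/∂y) dx ∧ dy.
  ∂Q/∂x = y
  ∂P/∂y = x
  integrand = ∂Q/∂x - ∂P/∂y = -x + y.
Integrating over R: integral_0^1 integral_0^1 (-x + y) dx dy = 0.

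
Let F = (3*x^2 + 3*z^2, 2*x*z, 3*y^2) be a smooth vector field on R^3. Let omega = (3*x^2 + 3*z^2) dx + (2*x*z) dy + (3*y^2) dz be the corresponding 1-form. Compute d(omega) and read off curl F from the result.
d(omega) = (-2*x + 6*y) dy ∧ dz + (6*z) dz ∧ dx + (2*z) dx ∧ dy; curl F = (-2*x + 6*y, 6*z, 2*z)

d omega = sum_{i<j} (∂f_j/∂x_i - ∂f_i/∂x_j) dx_i ∧ dx_j. Under the identification (dy ∧ dz, dz ∧ dx, dx ∧ dy) ↔ (e_x, e_y, e_z), the coefficients are exactly the components of curl F. Compute:
  ∂R/∂y - ∂Q/∂z = (6*y) - (2*x) = -2*x + 6*y
  ∂P/∂z - ∂R/∂x = (6*z) - (0) = 6*z
  ∂Q/∂x - ∂P/∂y = (2*z) - (0) = 2*z.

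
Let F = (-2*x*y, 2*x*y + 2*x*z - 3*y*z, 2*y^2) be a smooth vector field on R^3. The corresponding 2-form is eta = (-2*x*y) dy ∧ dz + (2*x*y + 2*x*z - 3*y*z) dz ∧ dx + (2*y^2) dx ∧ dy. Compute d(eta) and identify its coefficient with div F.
d(eta) = (2*x - 2*y - 3*z) dx ∧ dy ∧ dz; div F = 2*x - 2*y - 3*z

For a 2-form in R^3 of the form above, applying d gives a 3-form with coefficient ∂P/∂x + ∂Q/∂y + ∂R/∂z:
  ∂P/∂x = -2*y
  ∂Q/∂y = 2*x - 3*z
  ∂R/∂z = 0
Sum = 2*x - 2*y - 3*z, which is exactly div F.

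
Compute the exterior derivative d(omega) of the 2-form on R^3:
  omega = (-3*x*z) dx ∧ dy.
d(omega) = (-3*x) dx ∧ dy ∧ dz

For a 2-form omega = sum_{i<j} g_{ij} dx_i ∧ dx_j, the exterior derivative is
  d(omega) = sum_{i<j} d(g_{ij}) ∧ dx_i ∧ dx_j = sum_{i<j, k} (∂g_{ij}/∂x_k) dx_k ∧ dx_i ∧ dx_j.
Expand each term, using dx_k ∧ dx_i ∧ dx_j = sgn(permutation) dx_{(a)} ∧ dx_{(b)} ∧ dx_{(c)} with (a < b < c) sorted:
  d(-3*x*z) includes (∂/∂z)(-3*x*z) dz = (-3*x) dz, which multiplied by dx ∧ dy gives (-3*x) dx ∧ dy ∧ dz
Collecting like 3-forms: d(omega) = (-3*x) dx ∧ dy ∧ dz.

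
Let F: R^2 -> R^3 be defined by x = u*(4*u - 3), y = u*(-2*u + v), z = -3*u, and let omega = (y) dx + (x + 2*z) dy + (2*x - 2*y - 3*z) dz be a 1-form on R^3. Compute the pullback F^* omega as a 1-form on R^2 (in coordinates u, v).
F^* omega = (u*(-32*u^2 + 12*u*v + 6*u - 6*v - 9)) du + (u^2*(4*u - 9)) dv

Using F^*(f dg) = (f ∘ F) d(g ∘ F), substitute each coordinate x_i by F_i(u, v) in f_i, and replace dx_i by d F_i = (∂F_i/∂u) du + (∂F_i/∂v) dv.
  For the x component: f_1(F) = u*(-2*u + v); d F_1 = (8*u - 3) du + (0) dv
  For the y component: f_2(F) = u*(4*u - 9); d F_2 = (-4*u + v) du + (u) dv
  For the z component: f_3(F) = u*(12*u - 2*v + 3); d F_3 = (-3) du + (0) dv
Combining and collecting du, dv coefficients:
  coeff of du: u*(-32*u^2 + 12*u*v + 6*u - 6*v - 9)
  coeff of dv: u^2*(4*u - 9)
F^* omega = (u*(-32*u^2 + 12*u*v + 6*u - 6*v - 9)) du + (u^2*(4*u - 9)) dv.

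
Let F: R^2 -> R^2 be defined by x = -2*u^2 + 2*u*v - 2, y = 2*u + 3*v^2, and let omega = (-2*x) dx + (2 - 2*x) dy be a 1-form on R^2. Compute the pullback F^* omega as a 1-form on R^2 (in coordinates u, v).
F^* omega = (-16*u^3 + 24*u^2*v + 8*u^2 - 8*u*v^2 - 8*u*v - 16*u + 8*v + 12) du + (8*u^3 + 16*u^2*v - 24*u*v^2 + 8*u + 36*v) dv

Using F^*(f dg) = (f ∘ F) d(g ∘ F), substitute each coordinate x_i by F_i(u, v) in f_i, and replace dx_i by d F_i = (∂F_i/∂u) du + (∂F_i/∂v) dv.
  For the x component: f_1(F) = 4*u^2 - 4*u*v + 4; d F_1 = (-4*u + 2*v) du + (2*u) dv
  For the y component: f_2(F) = 4*u^2 - 4*u*v + 6; d F_2 = (2) du + (6*v) dv
Combining and collecting du, dv coefficients:
  coeff of du: -16*u^3 + 24*u^2*v + 8*u^2 - 8*u*v^2 - 8*u*v - 16*u + 8*v + 12
  coeff of dv: 8*u^3 + 16*u^2*v - 24*u*v^2 + 8*u + 36*v
F^* omega = (-16*u^3 + 24*u^2*v + 8*u^2 - 8*u*v^2 - 8*u*v - 16*u + 8*v + 12) du + (8*u^3 + 16*u^2*v - 24*u*v^2 + 8*u + 36*v) dv.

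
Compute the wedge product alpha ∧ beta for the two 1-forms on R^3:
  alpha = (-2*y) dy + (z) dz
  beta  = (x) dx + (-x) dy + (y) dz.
alpha ∧ beta = (2*x*y) dx ∧ dy + (x*z - 2*y^2) dy ∧ dz + (-x*z) dx ∧ dz

Distribute the wedge, using dx_i ∧ dx_j = -dx_j ∧ dx_i and dx_i ∧ dx_i = 0. For each pair (i, j) with i < j, the coefficient of dx_i ∧ dx_j in alpha ∧ beta is (alpha_i * beta_j - alpha_j * beta_i). Collecting: alpha ∧ beta = (2*x*y) dx ∧ dy + (x*z - 2*y^2) dy ∧ dz + (-x*z) dx ∧ dz.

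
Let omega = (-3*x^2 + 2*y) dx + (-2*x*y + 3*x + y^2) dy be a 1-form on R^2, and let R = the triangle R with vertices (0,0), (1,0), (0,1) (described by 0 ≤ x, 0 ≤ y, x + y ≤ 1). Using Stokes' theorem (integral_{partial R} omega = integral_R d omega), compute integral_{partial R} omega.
integral_(partial R) omega = 1/6

Stokes: integral_partial_R omega = integral_R d omega with d omega = (∂Q/∂x - ∂P/∂y) dx ∧ dy.
  ∂Q/∂x = 3 - 2*y
  ∂P/∂y = 2
  integrand = ∂Q/∂x - ∂P/∂y = 1 - 2*y.
Integrating over R: integral_0^1 integral_0^{1-x} (1 - 2*y) dy dx = 1/6.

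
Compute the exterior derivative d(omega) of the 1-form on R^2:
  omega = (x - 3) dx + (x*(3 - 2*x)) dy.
d(omega) = (3 - 4*x) dx ∧ dy

For a 1-form omega = sum_i f_i dx_i, the exterior derivative is
  d(omega) = sum_{i < j} (∂f_j/∂x_i - ∂f_i/∂x_j) dx_i ∧ dx_j.
  coefficient of dx ∧ dy: ∂f_2/∂x - ∂f_1/∂y = ∂(x*(3 - 2*x))/∂x - ∂(x - 3)/∂y = 3 - 4*x
Assembling: d(omega) = (3 - 4*x) dx ∧ dy.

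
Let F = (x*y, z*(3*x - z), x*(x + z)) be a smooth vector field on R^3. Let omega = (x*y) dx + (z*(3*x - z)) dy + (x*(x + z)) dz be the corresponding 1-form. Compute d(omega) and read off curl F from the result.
d(omega) = (-3*x + 2*z) dy ∧ dz + (-2*x - z) dz ∧ dx + (-x + 3*z) dx ∧ dy; curl F = (-3*x + 2*z, -2*x - z, -x + 3*z)

d omega = sum_{i<j} (∂f_j/∂x_i - ∂f_i/∂x_j) dx_i ∧ dx_j. Under the identification (dy ∧ dz, dz ∧ dx, dx ∧ dy) ↔ (e_x, e_y, e_z), the coefficients are exactly the components of curl F. Compute:
  ∂R/∂y - ∂Q/∂z = (0) - (3*x - 2*z) = -3*x + 2*z
  ∂P/∂z - ∂R/∂x = (0) - (2*x + z) = -2*x - z
  ∂Q/∂x - ∂P/∂y = (3*z) - (x) = -x + 3*z.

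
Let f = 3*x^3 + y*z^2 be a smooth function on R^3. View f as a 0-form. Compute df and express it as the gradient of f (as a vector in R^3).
df = (9*x^2) dx + (z^2) dy + (2*y*z) dz; grad f = (9*x^2, z^2, 2*y*z)

For a 0-form f, d f = (∂f/∂x) dx + (∂f/∂y) dy + (∂f/∂z) dz. The components of the vector representation are exactly the entries of grad f in Cartesian coordinates:
  ∂f/∂x = 9*x^2
  ∂f/∂y = z^2
  ∂f/∂z = 2*y*z.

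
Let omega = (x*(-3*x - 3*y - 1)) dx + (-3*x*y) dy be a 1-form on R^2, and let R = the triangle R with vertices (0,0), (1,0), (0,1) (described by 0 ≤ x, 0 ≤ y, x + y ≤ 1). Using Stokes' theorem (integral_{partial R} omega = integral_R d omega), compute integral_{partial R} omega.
integral_(partial R) omega = 0

Stokes: integral_partial_R omega = integral_R d omega with d omega = (∂Q/∂x - ∂P/∂y) dx ∧ dy.
  ∂Q/∂x = -3*y
  ∂P/∂y = -3*x
  integrand = ∂Q/∂x - ∂P/∂y = 3*x - 3*y.
Integrating over R: integral_0^1 integral_0^{1-x} (3*x - 3*y) dy dx = 0.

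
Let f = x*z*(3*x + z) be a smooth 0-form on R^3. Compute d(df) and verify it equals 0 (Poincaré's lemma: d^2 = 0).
d(df) = 0

Step 1: df = sum_i (∂f/∂x_i) dx_i = (z*(6*x + z)) dx + (0) dy + (x*(3*x + 2*z)) dz.
Step 2: Apply d again. Using the 1-form formula, the coefficient of dx ∧ dy in d(df) is ∂^2 f/∂x ∂y - ∂^2 f/∂y ∂x = (0) - (0) = 0 (equality of mixed partials for smooth f).
Similarly for dx ∧ dz and dy ∧ dz — all coefficients vanish. So d(df) = 0.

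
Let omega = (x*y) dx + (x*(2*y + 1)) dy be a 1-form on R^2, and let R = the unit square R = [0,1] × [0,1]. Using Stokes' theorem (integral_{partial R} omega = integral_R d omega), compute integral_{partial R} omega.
integral_(partial R) omega = 3/2

Stokes: integral_partial_R omega = integral_R d omega with d omega = (∂Q/∂x - ∂P/∂y) dx ∧ dy.
  ∂Q/∂x = 2*y + 1
  ∂P/∂y = x
  integrand = ∂Q/∂x - ∂P/∂y = -x + 2*y + 1.
Integrating over R: integral_0^1 integral_0^1 (-x + 2*y + 1) dx dy = 3/2.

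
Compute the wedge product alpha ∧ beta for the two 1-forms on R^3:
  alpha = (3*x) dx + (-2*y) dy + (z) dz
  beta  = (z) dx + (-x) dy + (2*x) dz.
alpha ∧ beta = (-3*x^2 + 2*y*z) dx ∧ dy + (6*x^2 - z^2) dx ∧ dz + (x*(-4*y + z)) dy ∧ dz

Distribute the wedge, using dx_i ∧ dx_j = -dx_j ∧ dx_i and dx_i ∧ dx_i = 0. For each pair (i, j) with i < j, the coefficient of dx_i ∧ dx_j in alpha ∧ beta is (alpha_i * beta_j - alpha_j * beta_i). Collecting: alpha ∧ beta = (-3*x^2 + 2*y*z) dx ∧ dy + (6*x^2 - z^2) dx ∧ dz + (x*(-4*y + z)) dy ∧ dz.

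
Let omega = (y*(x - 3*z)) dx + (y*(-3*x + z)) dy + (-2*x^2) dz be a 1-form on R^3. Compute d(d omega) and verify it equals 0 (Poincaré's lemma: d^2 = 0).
d(d omega) = 0

Step 1: d omega = sum_{i<j} (∂f_j/∂x_i - ∂f_i/∂x_j) dx_i ∧ dx_j:
  coeff of dx ∧ dy: -x - 3*y + 3*z
  coeff of dx ∧ dz: -4*x + 3*y
  coeff of dy ∧ dz: -y
Step 2: Apply d again to each 2-form coefficient. The only possible 3-form in R^3 is dx ∧ dy ∧ dz, with coefficient
  ∂(coeff of dy∧dz)/∂x - ∂(coeff of dx∧dz)/∂y + ∂(coeff of dx∧dy)/∂z
  = ∂/∂x (-y) - ∂/∂y (-4*x + 3*y) + ∂/∂z (-x - 3*y + 3*z).
Each of these terms simplifies to sums of mixed partials that cancel in pairs. The result is 0 (by equality of mixed partials for smooth functions — Schwarz / Clairaut).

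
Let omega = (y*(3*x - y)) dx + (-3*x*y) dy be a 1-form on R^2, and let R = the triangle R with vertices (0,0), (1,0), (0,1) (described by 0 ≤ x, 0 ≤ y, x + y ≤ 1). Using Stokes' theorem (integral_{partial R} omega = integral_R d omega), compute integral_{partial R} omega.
integral_(partial R) omega = -2/3

Stokes: integral_partial_R omega = integral_R d omega with d omega = (∂Q/∂x - ∂P/∂y) dx ∧ dy.
  ∂Q/∂x = -3*y
  ∂P/∂y = 3*x - 2*y
  integrand = ∂Q/∂x - ∂P/∂y = -3*x - y.
Integrating over R: integral_0^1 integral_0^{1-x} (-3*x - y) dy dx = -2/3.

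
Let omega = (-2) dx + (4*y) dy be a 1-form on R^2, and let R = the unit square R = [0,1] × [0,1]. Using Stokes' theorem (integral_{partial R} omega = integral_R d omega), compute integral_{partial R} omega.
integral_(partial R) omega = 0

Stokes: integral_partial_R omega = integral_R d omega with d omega = (∂Q/∂x - ∂P/∂y) dx ∧ dy.
  ∂Q/∂x = 0
  ∂P/∂y = 0
  integrand = ∂Q/∂x - ∂P/∂y = 0.
Integrating over R: integral_0^1 integral_0^1 (0) dx dy = 0.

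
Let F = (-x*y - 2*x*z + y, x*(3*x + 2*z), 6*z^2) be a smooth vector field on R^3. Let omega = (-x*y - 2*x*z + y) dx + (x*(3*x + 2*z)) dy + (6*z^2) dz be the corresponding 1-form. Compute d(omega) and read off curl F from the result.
d(omega) = (-2*x) dy ∧ dz + (-2*x) dz ∧ dx + (7*x + 2*z - 1) dx ∧ dy; curl F = (-2*x, -2*x, 7*x + 2*z - 1)

d omega = sum_{i<j} (∂f_j/∂x_i - ∂f_i/∂x_j) dx_i ∧ dx_j. Under the identification (dy ∧ dz, dz ∧ dx, dx ∧ dy) ↔ (e_x, e_y, e_z), the coefficients are exactly the components of curl F. Compute:
  ∂R/∂y - ∂Q/∂z = (0) - (2*x) = -2*x
  ∂P/∂z - ∂R/∂x = (-2*x) - (0) = -2*x
  ∂Q/∂x - ∂P/∂y = (6*x + 2*z) - (1 - x) = 7*x + 2*z - 1.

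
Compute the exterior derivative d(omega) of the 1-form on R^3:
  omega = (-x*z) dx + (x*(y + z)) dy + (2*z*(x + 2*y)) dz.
d(omega) = (y + z) dx ∧ dy + (x + 2*z) dx ∧ dz + (-x + 4*z) dy ∧ dz

For a 1-form omega = sum_i f_i dx_i, the exterior derivative is
  d(omega) = sum_{i < j} (∂f_j/∂x_i - ∂f_i/∂x_j) dx_i ∧ dx_j.
  coefficient of dx ∧ dy: ∂f_2/∂x - ∂f_1/∂y = ∂(x*(y + z))/∂x - ∂(-x*z)/∂y = y + z
  coefficient of dx ∧ dz: ∂f_3/∂x - ∂f_1/∂z = ∂(2*z*(x + 2*y))/∂x - ∂(-x*z)/∂z = x + 2*z
  coefficient of dy ∧ dz: ∂f_3/∂y - ∂f_2/∂z = ∂(2*z*(x + 2*y))/∂y - ∂(x*(y + z))/∂z = -x + 4*z
Assembling: d(omega) = (y + z) dx ∧ dy + (x + 2*z) dx ∧ dz + (-x + 4*z) dy ∧ dz.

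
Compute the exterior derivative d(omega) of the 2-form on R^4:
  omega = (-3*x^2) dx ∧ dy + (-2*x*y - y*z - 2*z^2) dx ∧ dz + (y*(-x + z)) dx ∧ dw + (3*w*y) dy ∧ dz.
d(omega) = (2*x + z) dx ∧ dy ∧ dz + (x - z) dx ∧ dy ∧ dw + (-y) dx ∧ dz ∧ dw + (3*y) dy ∧ dz ∧ dw

For a 2-form omega = sum_{i<j} g_{ij} dx_i ∧ dx_j, the exterior derivative is
  d(omega) = sum_{i<j} d(g_{ij}) ∧ dx_i ∧ dx_j = sum_{i<j, k} (∂g_{ij}/∂x_k) dx_k ∧ dx_i ∧ dx_j.
Expand each term, using dx_k ∧ dx_i ∧ dx_j = sgn(permutation) dx_{(a)} ∧ dx_{(b)} ∧ dx_{(c)} with (a < b < c) sorted:
  d(-2*x*y - y*z - 2*z^2) includes (∂/∂y)(-2*x*y - y*z - 2*z^2) dy = (-2*x - z) dy, which multiplied by dx ∧ dz gives (2*x + z) dx ∧ dy ∧ dz
  d(y*(-x + z)) includes (∂/∂y)(y*(-x + z)) dy = (-x + z) dy, which multiplied by dx ∧ dw gives (x - z) dx ∧ dy ∧ dw
  d(y*(-x + z)) includes (∂/∂z)(y*(-x + z)) dz = (y) dz, which multiplied by dx ∧ dw gives (-y) dx ∧ dz ∧ dw
  d(3*w*y) includes (∂/∂w)(3*w*y) dw = (3*y) dw, which multiplied by dy ∧ dz gives (3*y) dy ∧ dz ∧ dw
Collecting like 3-forms: d(omega) = (2*x + z) dx ∧ dy ∧ dz + (x - z) dx ∧ dy ∧ dw + (-y) dx ∧ dz ∧ dw + (3*y) dy ∧ dz ∧ dw.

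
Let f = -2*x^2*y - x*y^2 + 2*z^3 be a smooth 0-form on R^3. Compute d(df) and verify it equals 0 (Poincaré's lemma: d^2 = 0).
d(df) = 0

Step 1: df = sum_i (∂f/∂x_i) dx_i = (y*(-4*x - y)) dx + (2*x*(-x - y)) dy + (6*z^2) dz.
Step 2: Apply d again. Using the 1-form formula, the coefficient of dx ∧ dy in d(df) is ∂^2 f/∂x ∂y - ∂^2 f/∂y ∂x = (-4*x - 2*y) - (-4*x - 2*y) = 0 (equality of mixed partials for smooth f).
Similarly for dx ∧ dz and dy ∧ dz — all coefficients vanish. So d(df) = 0.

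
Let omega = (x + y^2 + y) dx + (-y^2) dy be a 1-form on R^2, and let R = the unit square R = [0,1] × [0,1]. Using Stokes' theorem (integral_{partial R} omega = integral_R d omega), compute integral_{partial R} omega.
integral_(partial R) omega = -2

Stokes: integral_partial_R omega = integral_R d omega with d omega = (∂Q/∂x - ∂P/∂y) dx ∧ dy.
  ∂Q/∂x = 0
  ∂P/∂y = 2*y + 1
  integrand = ∂Q/∂x - ∂P/∂y = -2*y - 1.
Integrating over R: integral_0^1 integral_0^1 (-2*y - 1) dx dy = -2.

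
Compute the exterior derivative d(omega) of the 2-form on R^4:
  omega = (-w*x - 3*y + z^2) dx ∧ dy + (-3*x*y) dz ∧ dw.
d(omega) = (2*z) dx ∧ dy ∧ dz + (-x) dx ∧ dy ∧ dw + (-3*y) dx ∧ dz ∧ dw + (-3*x) dy ∧ dz ∧ dw

For a 2-form omega = sum_{i<j} g_{ij} dx_i ∧ dx_j, the exterior derivative is
  d(omega) = sum_{i<j} d(g_{ij}) ∧ dx_i ∧ dx_j = sum_{i<j, k} (∂g_{ij}/∂x_k) dx_k ∧ dx_i ∧ dx_j.
Expand each term, using dx_k ∧ dx_i ∧ dx_j = sgn(permutation) dx_{(a)} ∧ dx_{(b)} ∧ dx_{(c)} with (a < b < c) sorted:
  d(-w*x - 3*y + z^2) includes (∂/∂z)(-w*x - 3*y + z^2) dz = (2*z) dz, which multiplied by dx ∧ dy gives (2*z) dx ∧ dy ∧ dz
  d(-w*x - 3*y + z^2) includes (∂/∂w)(-w*x - 3*y + z^2) dw = (-x) dw, which multiplied by dx ∧ dy gives (-x) dx ∧ dy ∧ dw
  d(-3*x*y) includes (∂/∂x)(-3*x*y) dx = (-3*y) dx, which multiplied by dz ∧ dw gives (-3*y) dx ∧ dz ∧ dw
  d(-3*x*y) includes (∂/∂y)(-3*x*y) dy = (-3*x) dy, which multiplied by dz ∧ dw gives (-3*x) dy ∧ dz ∧ dw
Collecting like 3-forms: d(omega) = (2*z) dx ∧ dy ∧ dz + (-x) dx ∧ dy ∧ dw + (-3*y) dx ∧ dz ∧ dw + (-3*x) dy ∧ dz ∧ dw.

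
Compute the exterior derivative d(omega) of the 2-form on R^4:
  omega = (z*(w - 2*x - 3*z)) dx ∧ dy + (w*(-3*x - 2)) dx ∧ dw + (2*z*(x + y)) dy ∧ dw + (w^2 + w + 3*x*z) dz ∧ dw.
d(omega) = (w - 2*x - 6*z) dx ∧ dy ∧ dz + (3*z) dx ∧ dy ∧ dw + (-2*x - 2*y) dy ∧ dz ∧ dw + (3*z) dx ∧ dz ∧ dw

For a 2-form omega = sum_{i<j} g_{ij} dx_i ∧ dx_j, the exterior derivative is
  d(omega) = sum_{i<j} d(g_{ij}) ∧ dx_i ∧ dx_j = sum_{i<j, k} (∂g_{ij}/∂x_k) dx_k ∧ dx_i ∧ dx_j.
Expand each term, using dx_k ∧ dx_i ∧ dx_j = sgn(permutation) dx_{(a)} ∧ dx_{(b)} ∧ dx_{(c)} with (a < b < c) sorted:
  d(z*(w - 2*x - 3*z)) includes (∂/∂z)(z*(w - 2*x - 3*z)) dz = (w - 2*x - 6*z) dz, which multiplied by dx ∧ dy gives (w - 2*x - 6*z) dx ∧ dy ∧ dz
  d(z*(w - 2*x - 3*z)) includes (∂/∂w)(z*(w - 2*x - 3*z)) dw = (z) dw, which multiplied by dx ∧ dy gives (z) dx ∧ dy ∧ dw
  d(2*z*(x + y)) includes (∂/∂x)(2*z*(x + y)) dx = (2*z) dx, which multiplied by dy ∧ dw gives (2*z) dx ∧ dy ∧ dw
  d(2*z*(x + y)) includes (∂/∂z)(2*z*(x + y)) dz = (2*x + 2*y) dz, which multiplied by dy ∧ dw gives (-2*x - 2*y) dy ∧ dz ∧ dw
  d(w^2 + w + 3*x*z) includes (∂/∂x)(w^2 + w + 3*x*z) dx = (3*z) dx, which multiplied by dz ∧ dw gives (3*z) dx ∧ dz ∧ dw
Collecting like 3-forms: d(omega) = (w - 2*x - 6*z) dx ∧ dy ∧ dz + (3*z) dx ∧ dy ∧ dw + (-2*x - 2*y) dy ∧ dz ∧ dw + (3*z) dx ∧ dz ∧ dw.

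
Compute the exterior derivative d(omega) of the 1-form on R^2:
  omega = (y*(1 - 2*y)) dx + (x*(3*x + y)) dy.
d(omega) = (6*x + 5*y - 1) dx ∧ dy

For a 1-form omega = sum_i f_i dx_i, the exterior derivative is
  d(omega) = sum_{i < j} (∂f_j/∂x_i - ∂f_i/∂x_j) dx_i ∧ dx_j.
  coefficient of dx ∧ dy: ∂f_2/∂x - ∂f_1/∂y = ∂(x*(3*x + y))/∂x - ∂(y*(1 - 2*y))/∂y = 6*x + 5*y - 1
Assembling: d(omega) = (6*x + 5*y - 1) dx ∧ dy.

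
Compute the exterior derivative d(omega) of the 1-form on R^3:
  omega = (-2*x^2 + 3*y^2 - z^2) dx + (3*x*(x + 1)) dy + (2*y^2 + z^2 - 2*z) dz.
d(omega) = (6*x - 6*y + 3) dx ∧ dy + (2*z) dx ∧ dz + (4*y) dy ∧ dz

For a 1-form omega = sum_i f_i dx_i, the exterior derivative is
  d(omega) = sum_{i < j} (∂f_j/∂x_i - ∂f_i/∂x_j) dx_i ∧ dx_j.
  coefficient of dx ∧ dy: ∂f_2/∂x - ∂f_1/∂y = ∂(3*x*(x + 1))/∂x - ∂(-2*x^2 + 3*y^2 - z^2)/∂y = 6*x - 6*y + 3
  coefficient of dx ∧ dz: ∂f_3/∂x - ∂f_1/∂z = ∂(2*y^2 + z^2 - 2*z)/∂x - ∂(-2*x^2 + 3*y^2 - z^2)/∂z = 2*z
  coefficient of dy ∧ dz: ∂f_3/∂y - ∂f_2/∂z = ∂(2*y^2 + z^2 - 2*z)/∂y - ∂(3*x*(x + 1))/∂z = 4*y
Assembling: d(omega) = (6*x - 6*y + 3) dx ∧ dy + (2*z) dx ∧ dz + (4*y) dy ∧ dz.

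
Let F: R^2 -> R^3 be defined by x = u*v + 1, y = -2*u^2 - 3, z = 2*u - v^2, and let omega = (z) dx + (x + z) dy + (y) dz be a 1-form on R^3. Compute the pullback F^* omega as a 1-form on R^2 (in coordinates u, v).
F^* omega = (-4*u^2*v - 12*u^2 + 4*u*v^2 + 2*u*v - 4*u - v^3 - 6) du + (4*u^2*v + 2*u^2 - u*v^2 + 6*v) dv

Using F^*(f dg) = (f ∘ F) d(g ∘ F), substitute each coordinate x_i by F_i(u, v) in f_i, and replace dx_i by d F_i = (∂F_i/∂u) du + (∂F_i/∂v) dv.
  For the x component: f_1(F) = 2*u - v^2; d F_1 = (v) du + (u) dv
  For the y component: f_2(F) = u*v + 2*u - v^2 + 1; d F_2 = (-4*u) du + (0) dv
  For the z component: f_3(F) = -2*u^2 - 3; d F_3 = (2) du + (-2*v) dv
Combining and collecting du, dv coefficients:
  coeff of du: -4*u^2*v - 12*u^2 + 4*u*v^2 + 2*u*v - 4*u - v^3 - 6
  coeff of dv: 4*u^2*v + 2*u^2 - u*v^2 + 6*v
F^* omega = (-4*u^2*v - 12*u^2 + 4*u*v^2 + 2*u*v - 4*u - v^3 - 6) du + (4*u^2*v + 2*u^2 - u*v^2 + 6*v) dv.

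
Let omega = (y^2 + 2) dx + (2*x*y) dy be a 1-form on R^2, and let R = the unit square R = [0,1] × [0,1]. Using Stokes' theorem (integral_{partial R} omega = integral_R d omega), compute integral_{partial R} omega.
integral_(partial R) omega = 0

Stokes: integral_partial_R omega = integral_R d omega with d omega = (∂Q/∂x - ∂P/∂y) dx ∧ dy.
  ∂Q/∂x = 2*y
  ∂P/∂y = 2*y
  integrand = ∂Q/∂x - ∂P/∂y = 0.
Integrating over R: integral_0^1 integral_0^1 (0) dx dy = 0.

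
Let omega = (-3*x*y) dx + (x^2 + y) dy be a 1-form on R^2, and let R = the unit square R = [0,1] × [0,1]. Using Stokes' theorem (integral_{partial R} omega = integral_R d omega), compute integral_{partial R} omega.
integral_(partial R) omega = 5/2

Stokes: integral_partial_R omega = integral_R d omega with d omega = (∂Q/∂x - ∂P/∂y) dx ∧ dy.
  ∂Q/∂x = 2*x
  ∂P/∂y = -3*x
  integrand = ∂Q/∂x - ∂P/∂y = 5*x.
Integrating over R: integral_0^1 integral_0^1 (5*x) dx dy = 5/2.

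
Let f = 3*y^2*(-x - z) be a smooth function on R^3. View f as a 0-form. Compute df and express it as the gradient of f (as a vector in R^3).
df = (-3*y^2) dx + (6*y*(-x - z)) dy + (-3*y^2) dz; grad f = (-3*y^2, 6*y*(-x - z), -3*y^2)

For a 0-form f, d f = (∂f/∂x) dx + (∂f/∂y) dy + (∂f/∂z) dz. The components of the vector representation are exactly the entries of grad f in Cartesian coordinates:
  ∂f/∂x = -3*y^2
  ∂f/∂y = 6*y*(-x - z)
  ∂f/∂z = -3*y^2.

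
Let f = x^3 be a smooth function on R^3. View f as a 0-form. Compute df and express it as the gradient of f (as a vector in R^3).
df = (3*x^2) dx + (0) dy + (0) dz; grad f = (3*x^2, 0, 0)

For a 0-form f, d f = (∂f/∂x) dx + (∂f/∂y) dy + (∂f/∂z) dz. The components of the vector representation are exactly the entries of grad f in Cartesian coordinates:
  ∂f/∂x = 3*x^2
  ∂f/∂y = 0
  ∂f/∂z = 0.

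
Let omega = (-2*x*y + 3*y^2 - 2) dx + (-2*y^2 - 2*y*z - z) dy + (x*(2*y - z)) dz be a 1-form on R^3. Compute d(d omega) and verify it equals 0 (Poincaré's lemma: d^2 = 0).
d(d omega) = 0

Step 1: d omega = sum_{i<j} (∂f_j/∂x_i - ∂f_i/∂x_j) dx_i ∧ dx_j:
  coeff of dx ∧ dy: 2*x - 6*y
  coeff of dx ∧ dz: 2*y - z
  coeff of dy ∧ dz: 2*x + 2*y + 1
Step 2: Apply d again to each 2-form coefficient. The only possible 3-form in R^3 is dx ∧ dy ∧ dz, with coefficient
  ∂(coeff of dy∧dz)/∂x - ∂(coeff of dx∧dz)/∂y + ∂(coeff of dx∧dy)/∂z
  = ∂/∂x (2*x + 2*y + 1) - ∂/∂y (2*y - z) + ∂/∂z (2*x - 6*y).
Each of these terms simplifies to sums of mixed partials that cancel in pairs. The result is 0 (by equality of mixed partials for smooth functions — Schwarz / Clairaut).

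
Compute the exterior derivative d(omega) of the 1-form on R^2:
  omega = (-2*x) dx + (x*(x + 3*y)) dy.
d(omega) = (2*x + 3*y) dx ∧ dy

For a 1-form omega = sum_i f_i dx_i, the exterior derivative is
  d(omega) = sum_{i < j} (∂f_j/∂x_i - ∂f_i/∂x_j) dx_i ∧ dx_j.
  coefficient of dx ∧ dy: ∂f_2/∂x - ∂f_1/∂y = ∂(x*(x + 3*y))/∂x - ∂(-2*x)/∂y = 2*x + 3*y
Assembling: d(omega) = (2*x + 3*y) dx ∧ dy.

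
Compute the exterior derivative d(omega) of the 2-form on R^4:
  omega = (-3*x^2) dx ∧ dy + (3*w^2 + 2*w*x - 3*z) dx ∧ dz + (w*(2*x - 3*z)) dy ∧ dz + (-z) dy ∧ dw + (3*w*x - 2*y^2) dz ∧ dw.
d(omega) = (9*w + 2*x) dx ∧ dz ∧ dw + (2*w) dx ∧ dy ∧ dz + (2*x - 4*y - 3*z + 1) dy ∧ dz ∧ dw

For a 2-form omega = sum_{i<j} g_{ij} dx_i ∧ dx_j, the exterior derivative is
  d(omega) = sum_{i<j} d(g_{ij}) ∧ dx_i ∧ dx_j = sum_{i<j, k} (∂g_{ij}/∂x_k) dx_k ∧ dx_i ∧ dx_j.
Expand each term, using dx_k ∧ dx_i ∧ dx_j = sgn(permutation) dx_{(a)} ∧ dx_{(b)} ∧ dx_{(c)} with (a < b < c) sorted:
  d(3*w^2 + 2*w*x - 3*z) includes (∂/∂w)(3*w^2 + 2*w*x - 3*z) dw = (6*w + 2*x) dw, which multiplied by dx ∧ dz gives (6*w + 2*x) dx ∧ dz ∧ dw
  d(w*(2*x - 3*z)) includes (∂/∂x)(w*(2*x - 3*z)) dx = (2*w) dx, which multiplied by dy ∧ dz gives (2*w) dx ∧ dy ∧ dz
  d(w*(2*x - 3*z)) includes (∂/∂w)(w*(2*x - 3*z)) dw = (2*x - 3*z) dw, which multiplied by dy ∧ dz gives (2*x - 3*z) dy ∧ dz ∧ dw
  d(-z) includes (∂/∂z)(-z) dz = (-1) dz, which multiplied by dy ∧ dw gives (1) dy ∧ dz ∧ dw
  d(3*w*x - 2*y^2) includes (∂/∂x)(3*w*x - 2*y^2) dx = (3*w) dx, which multiplied by dz ∧ dw gives (3*w) dx ∧ dz ∧ dw
  d(3*w*x - 2*y^2) includes (∂/∂y)(3*w*x - 2*y^2) dy = (-4*y) dy, which multiplied by dz ∧ dw gives (-4*y) dy ∧ dz ∧ dw
Collecting like 3-forms: d(omega) = (9*w + 2*x) dx ∧ dz ∧ dw + (2*w) dx ∧ dy ∧ dz + (2*x - 4*y - 3*z + 1) dy ∧ dz ∧ dw.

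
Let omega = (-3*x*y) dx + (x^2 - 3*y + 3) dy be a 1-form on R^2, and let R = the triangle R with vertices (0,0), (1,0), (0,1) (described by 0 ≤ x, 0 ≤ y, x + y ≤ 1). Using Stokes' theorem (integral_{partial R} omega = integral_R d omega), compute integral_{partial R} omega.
integral_(partial R) omega = 5/6

Stokes: integral_partial_R omega = integral_R d omega with d omega = (∂Q/∂x - ∂P/∂y) dx ∧ dy.
  ∂Q/∂x = 2*x
  ∂P/∂y = -3*x
  integrand = ∂Q/∂x - ∂P/∂y = 5*x.
Integrating over R: integral_0^1 integral_0^{1-x} (5*x) dy dx = 5/6.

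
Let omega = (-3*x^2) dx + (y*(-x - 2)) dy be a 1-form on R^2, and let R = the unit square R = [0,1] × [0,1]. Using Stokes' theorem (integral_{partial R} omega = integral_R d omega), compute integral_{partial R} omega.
integral_(partial R) omega = -1/2

Stokes: integral_partial_R omega = integral_R d omega with d omega = (∂Q/∂x - ∂P/∂y) dx ∧ dy.
  ∂Q/∂x = -y
  ∂P/∂y = 0
  integrand = ∂Q/∂x - ∂P/∂y = -y.
Integrating over R: integral_0^1 integral_0^1 (-y) dx dy = -1/2.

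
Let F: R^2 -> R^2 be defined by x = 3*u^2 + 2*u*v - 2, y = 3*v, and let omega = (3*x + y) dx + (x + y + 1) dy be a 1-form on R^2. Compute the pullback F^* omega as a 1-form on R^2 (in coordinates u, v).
F^* omega = (54*u^3 + 54*u^2*v + 12*u*v^2 + 18*u*v - 36*u + 6*v^2 - 12*v) du + (18*u^3 + 12*u^2*v + 9*u^2 + 12*u*v - 12*u + 9*v - 3) dv

Using F^*(f dg) = (f ∘ F) d(g ∘ F), substitute each coordinate x_i by F_i(u, v) in f_i, and replace dx_i by d F_i = (∂F_i/∂u) du + (∂F_i/∂v) dv.
  For the x component: f_1(F) = 9*u^2 + 6*u*v + 3*v - 6; d F_1 = (6*u + 2*v) du + (2*u) dv
  For the y component: f_2(F) = 3*u^2 + 2*u*v + 3*v - 1; d F_2 = (0) du + (3) dv
Combining and collecting du, dv coefficients:
  coeff of du: 54*u^3 + 54*u^2*v + 12*u*v^2 + 18*u*v - 36*u + 6*v^2 - 12*v
  coeff of dv: 18*u^3 + 12*u^2*v + 9*u^2 + 12*u*v - 12*u + 9*v - 3
F^* omega = (54*u^3 + 54*u^2*v + 12*u*v^2 + 18*u*v - 36*u + 6*v^2 - 12*v) du + (18*u^3 + 12*u^2*v + 9*u^2 + 12*u*v - 12*u + 9*v - 3) dv.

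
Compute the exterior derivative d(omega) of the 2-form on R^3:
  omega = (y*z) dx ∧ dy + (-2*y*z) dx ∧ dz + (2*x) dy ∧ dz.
d(omega) = (y + 2*z + 2) dx ∧ dy ∧ dz

For a 2-form omega = sum_{i<j} g_{ij} dx_i ∧ dx_j, the exterior derivative is
  d(omega) = sum_{i<j} d(g_{ij}) ∧ dx_i ∧ dx_j = sum_{i<j, k} (∂g_{ij}/∂x_k) dx_k ∧ dx_i ∧ dx_j.
Expand each term, using dx_k ∧ dx_i ∧ dx_j = sgn(permutation) dx_{(a)} ∧ dx_{(b)} ∧ dx_{(c)} with (a < b < c) sorted:
  d(y*z) includes (∂/∂z)(y*z) dz = (y) dz, which multiplied by dx ∧ dy gives (y) dx ∧ dy ∧ dz
  d(-2*y*z) includes (∂/∂y)(-2*y*z) dy = (-2*z) dy, which multiplied by dx ∧ dz gives (2*z) dx ∧ dy ∧ dz
  d(2*x) includes (∂/∂x)(2*x) dx = (2) dx, which multiplied by dy ∧ dz gives (2) dx ∧ dy ∧ dz
Collecting like 3-forms: d(omega) = (y + 2*z + 2) dx ∧ dy ∧ dz.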